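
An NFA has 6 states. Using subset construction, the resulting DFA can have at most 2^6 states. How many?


NFA has 6 states
Subset construction: each DFA state = subset of NFA states
Maximum subsets = 2^6
2^6 = 64

64


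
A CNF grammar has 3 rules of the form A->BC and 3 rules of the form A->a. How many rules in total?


CNF allows two rule forms:
  A -> BC (binary): 3 rules
  A -> a (terminal): 3 rules
Total = 3 + 3 = 6

6


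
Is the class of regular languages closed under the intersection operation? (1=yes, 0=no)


Regular languages are closed under:
- Union (DFA product construction)
- Intersection (DFA product construction)
- Complement (swap accept/reject states)
- Concatenation (NFA construction)
- Kleene star (NFA construction)
intersection is in this list
Therefore: closed

1


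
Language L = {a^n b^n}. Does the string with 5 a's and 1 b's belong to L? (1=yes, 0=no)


Language requires equal numbers of a's and b's
PDA pushes for each 'a', pops for each 'b'
Number of a's = 5
Number of b's = 1
5 != 1 -> Reject

0


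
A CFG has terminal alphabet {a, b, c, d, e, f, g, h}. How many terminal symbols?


Terminal symbols: a, b, c, d, e, f, g, h
Counting each: a (#1), b (#2), c (#3), d (#4), e (#5), f (#6), g (#7), h (#8)
Total = 8

8


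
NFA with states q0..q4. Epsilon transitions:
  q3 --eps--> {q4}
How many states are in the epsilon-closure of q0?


Starting from q0
Initialize closure = {q0}
q0 has no outgoing epsilon transitions -> nothing to add
Final closure: {q0}
Size = 1

1


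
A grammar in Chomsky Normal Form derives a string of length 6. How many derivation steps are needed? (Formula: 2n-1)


Chomsky Normal Form derivation:
String length n = 6
Each step either:
  - Splits a nonterminal into two (n-1 such steps)
  - Converts a nonterminal to terminal (n such steps)
Total = (n-1) + n = 2n - 1
= 2(6) - 1
= 12 - 1
= 11

11


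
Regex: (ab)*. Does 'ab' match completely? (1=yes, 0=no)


Pattern: (ab)*
String: 'ab'
Pattern requires: zero or more repetitions of 'ab'
Pairs: ['ab']
All pairs are 'ab'? Yes
Result: 1

1


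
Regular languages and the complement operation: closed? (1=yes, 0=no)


Regular languages are closed under all standard operations:
- Union: Yes (product construction)
- Intersection: Yes (product construction)
- Complement: Yes (swap accept/reject)
- Concatenation: Yes (NFA construction)
Operation: complement -> Closed

1


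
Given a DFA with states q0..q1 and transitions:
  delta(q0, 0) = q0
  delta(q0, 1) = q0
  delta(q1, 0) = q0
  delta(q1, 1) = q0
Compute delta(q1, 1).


Looking up transition function:
delta(q1, 1) in the table
Row: q1, Column: 1
Result: q0

q0


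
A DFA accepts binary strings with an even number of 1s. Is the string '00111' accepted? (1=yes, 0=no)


DFA has 2 states: q_even (start, accept=yes) and q_odd
Processing string '00111' character by character:
  Position 0: read '0', 1-count=0 -> q_even (no change)
  Position 1: read '0', 1-count=0 -> q_even (no change)
  Position 2: read '1', 1-count=1 -> q_odd
  Position 3: read '1', 1-count=2 -> q_even
  Position 4: read '1', 1-count=3 -> q_odd
Final state: q_odd, total 1s = 3 (odd); the DFA requires an even count -> reject

0


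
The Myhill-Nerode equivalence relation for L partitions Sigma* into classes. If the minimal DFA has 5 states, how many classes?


Myhill-Nerode theorem:
Number of equivalence classes = number of states in minimal DFA
Minimal DFA states = 5
Therefore equivalence classes = 5

5


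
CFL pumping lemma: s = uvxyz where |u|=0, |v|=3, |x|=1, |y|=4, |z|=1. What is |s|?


|s| = |u| + |v| + |x| + |y| + |z|
= 0 + 3 + 1 + 4 + 1
= 3 + 1 + 5
= 4 + 5
= 9

9


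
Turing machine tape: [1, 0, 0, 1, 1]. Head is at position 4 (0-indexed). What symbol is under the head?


Tape: [1, 0, 0, 1, 1]
Positions: 0 1 2 3 4
Values:    1 0 0 1 1
Head at position 4
tape[4] = 1

1


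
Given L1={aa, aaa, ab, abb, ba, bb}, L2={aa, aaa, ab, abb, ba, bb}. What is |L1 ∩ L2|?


L1 = {aa, aaa, ab, abb, ba, bb}
L2 = {aa, aaa, ab, abb, ba, bb}
Checking each string in L1 against L2:
  'aa': in L2? Yes
  'aaa': in L2? Yes
  'ab': in L2? Yes
  'abb': in L2? Yes
  'ba': in L2? Yes
  'bb': in L2? Yes
Intersection = {aa, aaa, ab, abb, ba, bb}
|L1 ∩ L2| = 6

6


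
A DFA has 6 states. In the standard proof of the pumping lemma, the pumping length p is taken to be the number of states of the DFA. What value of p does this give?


Pumping lemma for regular languages (standard proof):
Take p = |Q|, the number of DFA states.
Any string of length >= |Q| passes through |Q|+1 states while reading its first |Q| symbols,
so by pigeonhole some state repeats, giving the loop that can be pumped.
Here |Q| = 6
Therefore the proof uses p = 6

6


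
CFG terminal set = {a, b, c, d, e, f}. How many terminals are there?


Terminal symbols: a, b, c, d, e, f
Counting each: a (#1), b (#2), c (#3), d (#4), e (#5), f (#6)
Total = 6

6


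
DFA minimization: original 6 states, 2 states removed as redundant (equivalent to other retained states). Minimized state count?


Original DFA: 6 states
Redundant states removed: 2
Minimized states = original - removed
= 6 - 2
= 4

4


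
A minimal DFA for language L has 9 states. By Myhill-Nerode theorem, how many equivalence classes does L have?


Myhill-Nerode theorem:
Number of equivalence classes = number of states in minimal DFA
Minimal DFA states = 9
Therefore equivalence classes = 9

9


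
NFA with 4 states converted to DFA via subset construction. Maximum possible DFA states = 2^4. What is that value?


NFA has 4 states
Subset construction: each DFA state = subset of NFA states
Maximum subsets = 2^4
2^4 = 16

16


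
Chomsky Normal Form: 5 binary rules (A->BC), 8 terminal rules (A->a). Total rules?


CNF allows two rule forms:
  A -> BC (binary): 5 rules
  A -> a (terminal): 8 rules
Total = 5 + 8 = 13

13


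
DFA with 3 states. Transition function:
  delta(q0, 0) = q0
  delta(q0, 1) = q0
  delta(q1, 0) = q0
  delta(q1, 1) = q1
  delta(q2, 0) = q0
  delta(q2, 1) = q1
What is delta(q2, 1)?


Looking up transition function:
delta(q2, 1) in the table
Row: q2, Column: 1
Result: q1

q1


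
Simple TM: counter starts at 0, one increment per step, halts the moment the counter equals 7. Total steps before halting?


Counter starts at 0. Counting sequence:
  Step 1: counter = 1
  Step 2: counter = 2
  Step 3: counter = 3
  Step 4: counter = 4
  Step 5: counter = 5
  Step 6: counter = 6
  Step 7: counter = 7
Counter reached 7 -> halt
Total steps = 7

7


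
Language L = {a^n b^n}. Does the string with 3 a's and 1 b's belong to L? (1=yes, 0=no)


Language requires equal numbers of a's and b's
PDA pushes for each 'a', pops for each 'b'
Number of a's = 3
Number of b's = 1
3 != 1 -> Reject

0


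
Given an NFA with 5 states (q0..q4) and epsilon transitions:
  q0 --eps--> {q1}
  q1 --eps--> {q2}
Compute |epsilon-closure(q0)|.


Starting from q0
Initialize closure = {q0}
Follow epsilon from q0 -> add q1
Follow epsilon from q1 -> add q2
Final closure: {q0, q1, q2}
Size = 3

3


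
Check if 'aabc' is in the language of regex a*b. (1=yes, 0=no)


Pattern: a*b
String: 'aabc'
Pattern requires: zero or more 'a's followed by exactly one 'b'
Found 2 leading 'a's
Remaining: 'bc'
Remaining is not 'b' -> no match
Result: 0

0


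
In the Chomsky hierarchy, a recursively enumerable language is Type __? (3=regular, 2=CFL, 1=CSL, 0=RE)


Chomsky hierarchy levels:
  Type 3: Regular (DFA/NFA/regex)
  Type 2: Context-free (PDA)
  Type 1: Context-sensitive
  Type 0: Recursively enumerable (TM)
'recursively enumerable' corresponds to Type 0

0


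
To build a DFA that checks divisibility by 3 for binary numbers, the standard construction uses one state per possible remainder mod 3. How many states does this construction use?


Divisibility by 3 is tracked via the remainder mod 3: 0, 1, ..., 2
The construction assigns one state to each remainder
Number of remainders = 3

3


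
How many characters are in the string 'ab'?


String: 'ab'
Counting characters:
  'a' appears 1 time(s)
  'b' appears 1 time(s)
Total length = 1 + 1 = 2

2


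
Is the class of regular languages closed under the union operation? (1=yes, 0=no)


Regular languages are closed under:
- Union (DFA product construction)
- Intersection (DFA product construction)
- Complement (swap accept/reject states)
- Concatenation (NFA construction)
- Kleene star (NFA construction)
union is in this list
Therefore: closed

1


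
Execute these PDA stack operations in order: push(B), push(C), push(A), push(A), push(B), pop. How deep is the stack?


Tracing stack operations:
  push(B) -> stack = [B], depth=1
  push(C) -> stack = [B,C], depth=2
  push(A) -> stack = [B,C,A], depth=3
  push(A) -> stack = [B,C,A,A], depth=4
  push(B) -> stack = [B,C,A,A,B], depth=5
  pop -> removed B, stack = [B,C,A,A], depth=4
Final depth = 4

4


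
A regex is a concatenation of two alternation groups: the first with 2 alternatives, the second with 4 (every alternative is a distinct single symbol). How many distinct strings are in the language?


First group: 2 alternatives
Second group: 4 alternatives
Concatenation: each choice from group 1 pairs with each from group 2
Total = 2 x 4 = 8

8


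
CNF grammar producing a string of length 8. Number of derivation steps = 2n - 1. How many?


Chomsky Normal Form derivation:
String length n = 8
Each step either:
  - Splits a nonterminal into two (n-1 such steps)
  - Converts a nonterminal to terminal (n such steps)
Total = (n-1) + n = 2n - 1
= 2(8) - 1
= 16 - 1
= 15

15


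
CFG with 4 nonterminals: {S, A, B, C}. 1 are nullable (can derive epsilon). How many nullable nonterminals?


Nonterminals: {S, A, B, C}
A nonterminal is nullable if it can derive epsilon
Counting nullable nonterminals: 1
Total nullable = 1

1


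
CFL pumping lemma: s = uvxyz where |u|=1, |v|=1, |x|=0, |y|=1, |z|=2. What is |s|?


|s| = |u| + |v| + |x| + |y| + |z|
= 1 + 1 + 0 + 1 + 2
= 2 + 0 + 3
= 2 + 3
= 5

5


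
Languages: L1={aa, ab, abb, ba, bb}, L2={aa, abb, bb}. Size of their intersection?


L1 = {aa, ab, abb, ba, bb}
L2 = {aa, abb, bb}
Checking each string in L1 against L2:
  'aa': in L2? Yes
  'ab': in L2? No
  'abb': in L2? Yes
  'ba': in L2? No
  'bb': in L2? Yes
Intersection = {aa, abb, bb}
|L1 ∩ L2| = 3

3


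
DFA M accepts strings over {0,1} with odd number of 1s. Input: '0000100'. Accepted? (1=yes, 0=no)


DFA has 2 states: q_even (start, accept=no) and q_odd
Processing string '0000100' character by character:
  Position 0: read '0', 1-count=0 -> q_even (no change)
  Position 1: read '0', 1-count=0 -> q_even (no change)
  Position 2: read '0', 1-count=0 -> q_even (no change)
  Position 3: read '0', 1-count=0 -> q_even (no change)
  Position 4: read '1', 1-count=1 -> q_odd
  Position 5: read '0', 1-count=1 -> q_odd (no change)
  Position 6: read '0', 1-count=1 -> q_odd (no change)
Final state: q_odd, total 1s = 1 (odd); the DFA requires an odd count -> accept

1


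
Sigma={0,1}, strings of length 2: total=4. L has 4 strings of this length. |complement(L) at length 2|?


Alphabet: {0,1}
String length: 2
Total strings of length 2 = 2^2 = 4
Strings in L = 4
Complement = total - |L|
= 4 - 4
= 0

0


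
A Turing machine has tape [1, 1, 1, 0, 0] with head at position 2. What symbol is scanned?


Tape: [1, 1, 1, 0, 0]
Positions: 0 1 2 3 4
Values:    1 1 1 0 0
Head at position 2
tape[2] = 1

1


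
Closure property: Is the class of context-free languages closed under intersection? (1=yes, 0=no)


CFL closure properties:
  Closed under: union, concatenation, Kleene star
  NOT closed under: intersection, complement
Operation 'intersection' is in not-closed list -> No (not closed)

0


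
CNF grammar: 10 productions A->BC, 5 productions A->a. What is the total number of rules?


CNF allows two rule forms:
  A -> BC (binary): 10 rules
  A -> a (terminal): 5 rules
Total = 10 + 5 = 15

15


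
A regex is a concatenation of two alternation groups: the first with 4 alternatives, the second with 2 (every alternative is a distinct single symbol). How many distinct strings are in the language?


First group: 4 alternatives
Second group: 2 alternatives
Concatenation: each choice from group 1 pairs with each from group 2
Total = 4 x 2 = 8

8


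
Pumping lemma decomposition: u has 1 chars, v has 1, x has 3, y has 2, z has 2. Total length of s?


|s| = |u| + |v| + |x| + |y| + |z|
= 1 + 1 + 3 + 2 + 2
= 2 + 3 + 4
= 5 + 4
= 9

9


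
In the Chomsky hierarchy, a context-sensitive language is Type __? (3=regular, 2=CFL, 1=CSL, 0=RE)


Chomsky hierarchy levels:
  Type 3: Regular (DFA/NFA/regex)
  Type 2: Context-free (PDA)
  Type 1: Context-sensitive
  Type 0: Recursively enumerable (TM)
'context-sensitive' corresponds to Type 1

1


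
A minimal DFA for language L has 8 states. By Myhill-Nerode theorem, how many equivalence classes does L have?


Myhill-Nerode theorem:
Number of equivalence classes = number of states in minimal DFA
Minimal DFA states = 8
Therefore equivalence classes = 8

8


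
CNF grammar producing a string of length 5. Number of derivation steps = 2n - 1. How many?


Chomsky Normal Form derivation:
String length n = 5
Each step either:
  - Splits a nonterminal into two (n-1 such steps)
  - Converts a nonterminal to terminal (n such steps)
Total = (n-1) + n = 2n - 1
= 2(5) - 1
= 10 - 1
= 9

9


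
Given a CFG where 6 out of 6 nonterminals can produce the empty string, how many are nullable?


Nonterminals: {S, A, B, C, D, E}
A nonterminal is nullable if it can derive epsilon
Counting nullable nonterminals: 6
Total nullable = 6

6


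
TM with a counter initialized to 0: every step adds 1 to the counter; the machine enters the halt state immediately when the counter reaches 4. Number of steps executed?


Counter starts at 0. Counting sequence:
  Step 1: counter = 1
  Step 2: counter = 2
  Step 3: counter = 3
  Step 4: counter = 4
Counter reached 4 -> halt
Total steps = 4

4


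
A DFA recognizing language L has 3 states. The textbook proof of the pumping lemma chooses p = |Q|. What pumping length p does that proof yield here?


Pumping lemma for regular languages (standard proof):
Take p = |Q|, the number of DFA states.
Any string of length >= |Q| passes through |Q|+1 states while reading its first |Q| symbols,
so by pigeonhole some state repeats, giving the loop that can be pumped.
Here |Q| = 3
Therefore the proof uses p = 3

3


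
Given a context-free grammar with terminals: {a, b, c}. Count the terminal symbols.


Terminal symbols: a, b, c
Counting each: a (#1), b (#2), c (#3)
Total = 3

3


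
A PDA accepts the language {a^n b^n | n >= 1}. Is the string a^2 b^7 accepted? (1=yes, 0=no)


Language requires equal numbers of a's and b's
PDA pushes for each 'a', pops for each 'b'
Number of a's = 2
Number of b's = 7
2 != 7 -> Reject

0


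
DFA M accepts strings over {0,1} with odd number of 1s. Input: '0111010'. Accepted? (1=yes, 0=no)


DFA has 2 states: q_even (start, accept=no) and q_odd
Processing string '0111010' character by character:
  Position 0: read '0', 1-count=0 -> q_even (no change)
  Position 1: read '1', 1-count=1 -> q_odd
  Position 2: read '1', 1-count=2 -> q_even
  Position 3: read '1', 1-count=3 -> q_odd
  Position 4: read '0', 1-count=3 -> q_odd (no change)
  Position 5: read '1', 1-count=4 -> q_even
  Position 6: read '0', 1-count=4 -> q_even (no change)
Final state: q_even, total 1s = 4 (even); the DFA requires an odd count -> reject

0


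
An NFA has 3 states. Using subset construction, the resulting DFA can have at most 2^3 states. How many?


NFA has 3 states
Subset construction: each DFA state = subset of NFA states
Maximum subsets = 2^3
2^3 = 8

8


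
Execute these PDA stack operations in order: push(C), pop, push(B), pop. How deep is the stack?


Tracing stack operations:
  push(C) -> stack = [C], depth=1
  pop -> removed C, stack = [], depth=0
  push(B) -> stack = [B], depth=1
  pop -> removed B, stack = [], depth=0
Final depth = 0

0


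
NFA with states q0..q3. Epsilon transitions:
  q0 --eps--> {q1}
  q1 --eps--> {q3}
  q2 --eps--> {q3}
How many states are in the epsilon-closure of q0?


Starting from q0
Initialize closure = {q0}
Follow epsilon from q0 -> add q1
Follow epsilon from q1 -> add q3
Final closure: {q0, q1, q3}
Size = 3

3


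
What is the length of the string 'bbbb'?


String: 'bbbb'
Counting characters:
  'b' appears 4 time(s)
Total length = 0 + 4 = 4

4


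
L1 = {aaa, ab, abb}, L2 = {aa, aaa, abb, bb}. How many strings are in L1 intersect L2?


L1 = {aaa, ab, abb}
L2 = {aa, aaa, abb, bb}
Checking each string in L1 against L2:
  'aaa': in L2? Yes
  'ab': in L2? No
  'abb': in L2? Yes
Intersection = {aaa, abb}
|L1 ∩ L2| = 2

2


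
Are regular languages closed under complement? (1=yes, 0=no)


Regular languages are closed under:
- Union (DFA product construction)
- Intersection (DFA product construction)
- Complement (swap accept/reject states)
- Concatenation (NFA construction)
- Kleene star (NFA construction)
complement is in this list
Therefore: closed

1


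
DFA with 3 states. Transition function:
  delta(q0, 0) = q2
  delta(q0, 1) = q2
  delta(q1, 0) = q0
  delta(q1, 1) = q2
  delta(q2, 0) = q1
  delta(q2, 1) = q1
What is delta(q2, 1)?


Looking up transition function:
delta(q2, 1) in the table
Row: q2, Column: 1
Result: q1

q1


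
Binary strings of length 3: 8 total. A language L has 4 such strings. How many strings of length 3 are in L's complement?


Alphabet: {0,1}
String length: 3
Total strings of length 3 = 2^3 = 8
Strings in L = 4
Complement = total - |L|
= 8 - 4
= 4

4


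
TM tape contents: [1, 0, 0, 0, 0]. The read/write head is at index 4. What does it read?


Tape: [1, 0, 0, 0, 0]
Positions: 0 1 2 3 4
Values:    1 0 0 0 0
Head at position 4
tape[4] = 0

0


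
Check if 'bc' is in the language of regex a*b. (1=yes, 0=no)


Pattern: a*b
String: 'bc'
Pattern requires: zero or more 'a's followed by exactly one 'b'
Found 0 leading 'a's
Remaining: 'bc'
Remaining is not 'b' -> no match
Result: 0

0


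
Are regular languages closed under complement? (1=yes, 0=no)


Regular languages are closed under all standard operations:
- Union: Yes (product construction)
- Intersection: Yes (product construction)
- Complement: Yes (swap accept/reject)
- Concatenation: Yes (NFA construction)
Operation: complement -> Closed

1


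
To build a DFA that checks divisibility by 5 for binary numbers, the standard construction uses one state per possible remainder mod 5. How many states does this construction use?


Divisibility by 5 is tracked via the remainder mod 5: 0, 1, ..., 4
The construction assigns one state to each remainder
Number of remainders = 5

5


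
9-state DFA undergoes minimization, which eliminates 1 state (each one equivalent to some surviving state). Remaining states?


Original DFA: 9 states
Redundant states removed: 1
Minimized states = original - removed
= 9 - 1
= 8

8


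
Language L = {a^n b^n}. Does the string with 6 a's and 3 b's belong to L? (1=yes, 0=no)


Language requires equal numbers of a's and b's
PDA pushes for each 'a', pops for each 'b'
Number of a's = 6
Number of b's = 3
6 != 3 -> Reject

0


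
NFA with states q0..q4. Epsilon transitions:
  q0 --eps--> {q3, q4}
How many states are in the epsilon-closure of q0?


Starting from q0
Initialize closure = {q0}
Follow epsilon from q0 -> add q3
Follow epsilon from q0 -> add q4
Final closure: {q0, q3, q4}
Size = 3

3


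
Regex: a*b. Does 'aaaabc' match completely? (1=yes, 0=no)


Pattern: a*b
String: 'aaaabc'
Pattern requires: zero or more 'a's followed by exactly one 'b'
Found 4 leading 'a's
Remaining: 'bc'
Remaining is not 'b' -> no match
Result: 0

0


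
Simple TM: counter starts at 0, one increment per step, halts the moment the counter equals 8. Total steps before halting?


Counter starts at 0. Counting sequence:
  Step 1: counter = 1
  Step 2: counter = 2
  Step 3: counter = 3
  Step 4: counter = 4
  Step 5: counter = 5
  Step 6: counter = 6
  Step 7: counter = 7
  Step 8: counter = 8
Counter reached 8 -> halt
Total steps = 8

8


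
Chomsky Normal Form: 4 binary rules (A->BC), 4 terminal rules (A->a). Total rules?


CNF allows two rule forms:
  A -> BC (binary): 4 rules
  A -> a (terminal): 4 rules
Total = 4 + 4 = 8

8


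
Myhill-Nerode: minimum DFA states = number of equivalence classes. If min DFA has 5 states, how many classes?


Myhill-Nerode theorem:
Number of equivalence classes = number of states in minimal DFA
Minimal DFA states = 5
Therefore equivalence classes = 5

5


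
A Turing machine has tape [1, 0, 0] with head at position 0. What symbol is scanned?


Tape: [1, 0, 0]
Positions: 0 1 2
Values:    1 0 0
Head at position 0
tape[0] = 1

1


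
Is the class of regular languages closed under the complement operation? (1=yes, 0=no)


Regular languages are closed under:
- Union (DFA product construction)
- Intersection (DFA product construction)
- Complement (swap accept/reject states)
- Concatenation (NFA construction)
- Kleene star (NFA construction)
complement is in this list
Therefore: closed

1


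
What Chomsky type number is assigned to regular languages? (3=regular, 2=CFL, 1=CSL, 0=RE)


Chomsky hierarchy levels:
  Type 3: Regular (DFA/NFA/regex)
  Type 2: Context-free (PDA)
  Type 1: Context-sensitive
  Type 0: Recursively enumerable (TM)
'regular' corresponds to Type 3

3


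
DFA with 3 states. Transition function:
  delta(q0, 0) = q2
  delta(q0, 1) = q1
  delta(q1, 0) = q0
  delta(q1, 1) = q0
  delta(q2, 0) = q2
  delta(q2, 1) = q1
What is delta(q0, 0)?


Looking up transition function:
delta(q0, 0) in the table
Row: q0, Column: 0
Result: q2

q2


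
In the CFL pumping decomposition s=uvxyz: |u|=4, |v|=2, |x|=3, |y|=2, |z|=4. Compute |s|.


|s| = |u| + |v| + |x| + |y| + |z|
= 4 + 2 + 3 + 2 + 4
= 6 + 3 + 6
= 9 + 6
= 15

15


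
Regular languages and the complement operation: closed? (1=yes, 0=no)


Regular languages are closed under all standard operations:
- Union: Yes (product construction)
- Intersection: Yes (product construction)
- Complement: Yes (swap accept/reject)
- Concatenation: Yes (NFA construction)
Operation: complement -> Closed

1


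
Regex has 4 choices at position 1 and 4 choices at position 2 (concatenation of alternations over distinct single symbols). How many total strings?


First group: 4 alternatives
Second group: 4 alternatives
Concatenation: each choice from group 1 pairs with each from group 2
Total = 4 x 4 = 16

16


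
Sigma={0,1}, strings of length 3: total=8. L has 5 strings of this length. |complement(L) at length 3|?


Alphabet: {0,1}
String length: 3
Total strings of length 3 = 2^3 = 8
Strings in L = 5
Complement = total - |L|
= 8 - 5
= 3

3


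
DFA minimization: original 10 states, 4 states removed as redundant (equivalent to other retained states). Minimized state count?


Original DFA: 10 states
Redundant states removed: 4
Minimized states = original - removed
= 10 - 4
= 6

6


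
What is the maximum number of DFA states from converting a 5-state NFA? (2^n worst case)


NFA has 5 states
Subset construction: each DFA state = subset of NFA states
Maximum subsets = 2^5
2^5 = 32

32


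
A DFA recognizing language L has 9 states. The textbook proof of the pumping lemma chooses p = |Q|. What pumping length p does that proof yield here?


Pumping lemma for regular languages (standard proof):
Take p = |Q|, the number of DFA states.
Any string of length >= |Q| passes through |Q|+1 states while reading its first |Q| symbols,
so by pigeonhole some state repeats, giving the loop that can be pumped.
Here |Q| = 9
Therefore the proof uses p = 9

9


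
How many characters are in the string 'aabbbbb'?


String: 'aabbbbb'
Counting characters:
  'a' appears 2 time(s)
  'b' appears 5 time(s)
Total length = 2 + 5 = 7

7


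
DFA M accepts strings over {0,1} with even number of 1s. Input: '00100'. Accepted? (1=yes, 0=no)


DFA has 2 states: q_even (start, accept=yes) and q_odd
Processing string '00100' character by character:
  Position 0: read '0', 1-count=0 -> q_even (no change)
  Position 1: read '0', 1-count=0 -> q_even (no change)
  Position 2: read '1', 1-count=1 -> q_odd
  Position 3: read '0', 1-count=1 -> q_odd (no change)
  Position 4: read '0', 1-count=1 -> q_odd (no change)
Final state: q_odd, total 1s = 1 (odd); the DFA requires an even count -> reject

0


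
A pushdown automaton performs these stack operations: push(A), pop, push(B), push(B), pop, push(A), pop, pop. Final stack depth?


Tracing stack operations:
  push(A) -> stack = [A], depth=1
  pop -> removed A, stack = [], depth=0
  push(B) -> stack = [B], depth=1
  push(B) -> stack = [B,B], depth=2
  pop -> removed B, stack = [B], depth=1
  push(A) -> stack = [B,A], depth=2
  pop -> removed A, stack = [B], depth=1
  pop -> removed B, stack = [], depth=0
Final depth = 0

0


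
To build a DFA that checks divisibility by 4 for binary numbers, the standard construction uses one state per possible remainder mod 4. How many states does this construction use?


Divisibility by 4 is tracked via the remainder mod 4: 0, 1, ..., 3
The construction assigns one state to each remainder
Number of remainders = 4

4


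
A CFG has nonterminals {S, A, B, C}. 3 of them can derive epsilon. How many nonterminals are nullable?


Nonterminals: {S, A, B, C}
A nonterminal is nullable if it can derive epsilon
Counting nullable nonterminals: 3
Total nullable = 3

3


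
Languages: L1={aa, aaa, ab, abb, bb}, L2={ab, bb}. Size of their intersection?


L1 = {aa, aaa, ab, abb, bb}
L2 = {ab, bb}
Checking each string in L1 against L2:
  'aa': in L2? No
  'aaa': in L2? No
  'ab': in L2? Yes
  'abb': in L2? No
  'bb': in L2? Yes
Intersection = {ab, bb}
|L1 ∩ L2| = 2

2


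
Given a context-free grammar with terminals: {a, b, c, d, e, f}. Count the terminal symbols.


Terminal symbols: a, b, c, d, e, f
Counting each: a (#1), b (#2), c (#3), d (#4), e (#5), f (#6)
Total = 6

6


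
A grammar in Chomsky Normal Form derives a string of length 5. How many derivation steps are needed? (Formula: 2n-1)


Chomsky Normal Form derivation:
String length n = 5
Each step either:
  - Splits a nonterminal into two (n-1 such steps)
  - Converts a nonterminal to terminal (n such steps)
Total = (n-1) + n = 2n - 1
= 2(5) - 1
= 10 - 1
= 9

9


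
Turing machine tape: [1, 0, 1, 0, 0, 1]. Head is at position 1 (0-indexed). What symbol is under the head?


Tape: [1, 0, 1, 0, 0, 1]
Positions: 0 1 2 3 4 5
Values:    1 0 1 0 0 1
Head at position 1
tape[1] = 0

0


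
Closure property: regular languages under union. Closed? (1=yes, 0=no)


Regular languages are closed under:
- Union (DFA product construction)
- Intersection (DFA product construction)
- Complement (swap accept/reject states)
- Concatenation (NFA construction)
- Kleene star (NFA construction)
union is in this list
Therefore: closed

1


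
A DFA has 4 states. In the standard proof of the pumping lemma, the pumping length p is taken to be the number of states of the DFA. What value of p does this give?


Pumping lemma for regular languages (standard proof):
Take p = |Q|, the number of DFA states.
Any string of length >= |Q| passes through |Q|+1 states while reading its first |Q| symbols,
so by pigeonhole some state repeats, giving the loop that can be pumped.
Here |Q| = 4
Therefore the proof uses p = 4

4


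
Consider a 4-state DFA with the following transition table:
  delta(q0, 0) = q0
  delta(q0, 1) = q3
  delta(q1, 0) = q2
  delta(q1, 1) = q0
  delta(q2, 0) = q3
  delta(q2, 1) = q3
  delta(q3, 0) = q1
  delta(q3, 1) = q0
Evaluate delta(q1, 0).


Looking up transition function:
delta(q1, 0) in the table
Row: q1, Column: 0
Result: q2

q2


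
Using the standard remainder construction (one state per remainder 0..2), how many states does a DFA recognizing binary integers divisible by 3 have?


Divisibility by 3 is tracked via the remainder mod 3: 0, 1, ..., 2
The construction assigns one state to each remainder
Number of remainders = 3

3


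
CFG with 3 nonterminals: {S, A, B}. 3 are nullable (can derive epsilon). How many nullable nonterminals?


Nonterminals: {S, A, B}
A nonterminal is nullable if it can derive epsilon
Counting nullable nonterminals: 3
Total nullable = 3

3


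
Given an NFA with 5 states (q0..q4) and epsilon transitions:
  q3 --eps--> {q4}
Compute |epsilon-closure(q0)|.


Starting from q0
Initialize closure = {q0}
q0 has no outgoing epsilon transitions -> nothing to add
Final closure: {q0}
Size = 1

1


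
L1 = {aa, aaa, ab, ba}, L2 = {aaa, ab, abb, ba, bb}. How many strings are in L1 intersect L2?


L1 = {aa, aaa, ab, ba}
L2 = {aaa, ab, abb, ba, bb}
Checking each string in L1 against L2:
  'aa': in L2? No
  'aaa': in L2? Yes
  'ab': in L2? Yes
  'ba': in L2? Yes
Intersection = {aaa, ab, ba}
|L1 ∩ L2| = 3

3


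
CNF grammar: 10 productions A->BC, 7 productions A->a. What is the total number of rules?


CNF allows two rule forms:
  A -> BC (binary): 10 rules
  A -> a (terminal): 7 rules
Total = 10 + 7 = 17

17


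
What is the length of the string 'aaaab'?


String: 'aaaab'
Counting characters:
  'a' appears 4 time(s)
  'b' appears 1 time(s)
Total length = 4 + 1 = 5

5


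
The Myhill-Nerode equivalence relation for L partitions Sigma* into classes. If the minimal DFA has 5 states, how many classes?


Myhill-Nerode theorem:
Number of equivalence classes = number of states in minimal DFA
Minimal DFA states = 5
Therefore equivalence classes = 5

5


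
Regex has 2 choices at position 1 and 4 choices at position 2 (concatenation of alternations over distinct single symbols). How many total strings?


First group: 2 alternatives
Second group: 4 alternatives
Concatenation: each choice from group 1 pairs with each from group 2
Total = 2 x 4 = 8

8


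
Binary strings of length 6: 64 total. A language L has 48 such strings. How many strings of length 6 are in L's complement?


Alphabet: {0,1}
String length: 6
Total strings of length 6 = 2^6 = 64
Strings in L = 48
Complement = total - |L|
= 64 - 48
= 16

16


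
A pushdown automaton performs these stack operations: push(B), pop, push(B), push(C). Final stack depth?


Tracing stack operations:
  push(B) -> stack = [B], depth=1
  pop -> removed B, stack = [], depth=0
  push(B) -> stack = [B], depth=1
  push(C) -> stack = [B,C], depth=2
Final depth = 2

2


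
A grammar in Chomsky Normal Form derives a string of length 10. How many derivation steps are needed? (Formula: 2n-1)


Chomsky Normal Form derivation:
String length n = 10
Each step either:
  - Splits a nonterminal into two (n-1 such steps)
  - Converts a nonterminal to terminal (n such steps)
Total = (n-1) + n = 2n - 1
= 2(10) - 1
= 20 - 1
= 19

19


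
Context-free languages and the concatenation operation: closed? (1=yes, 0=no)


CFL closure properties:
  Closed under: union, concatenation, Kleene star
  NOT closed under: intersection, complement
Operation 'concatenation' is in closed list -> Yes (closed)

1


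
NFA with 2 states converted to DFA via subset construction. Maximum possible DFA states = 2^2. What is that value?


NFA has 2 states
Subset construction: each DFA state = subset of NFA states
Maximum subsets = 2^2
2^2 = 4

4


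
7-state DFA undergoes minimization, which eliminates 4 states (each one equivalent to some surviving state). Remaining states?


Original DFA: 7 states
Redundant states removed: 4
Minimized states = original - removed
= 7 - 4
= 3

3


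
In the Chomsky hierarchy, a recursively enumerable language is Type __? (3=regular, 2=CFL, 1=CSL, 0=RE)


Chomsky hierarchy levels:
  Type 3: Regular (DFA/NFA/regex)
  Type 2: Context-free (PDA)
  Type 1: Context-sensitive
  Type 0: Recursively enumerable (TM)
'recursively enumerable' corresponds to Type 0

0


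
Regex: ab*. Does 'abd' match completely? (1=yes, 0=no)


Pattern: ab*
String: 'abd'
Pattern requires: exactly one 'a' followed by zero or more 'b's
First char is 'a' -> OK
Rest 'bd': all b's? No
Result: 0

0


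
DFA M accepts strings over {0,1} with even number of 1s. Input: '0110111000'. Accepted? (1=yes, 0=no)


DFA has 2 states: q_even (start, accept=yes) and q_odd
Processing string '0110111000' character by character:
  Position 0: read '0', 1-count=0 -> q_even (no change)
  Position 1: read '1', 1-count=1 -> q_odd
  Position 2: read '1', 1-count=2 -> q_even
  Position 3: read '0', 1-count=2 -> q_even (no change)
  Position 4: read '1', 1-count=3 -> q_odd
  Position 5: read '1', 1-count=4 -> q_even
  Position 6: read '1', 1-count=5 -> q_odd
  Position 7: read '0', 1-count=5 -> q_odd (no change)
  Position 8: read '0', 1-count=5 -> q_odd (no change)
  Position 9: read '0', 1-count=5 -> q_odd (no change)
Final state: q_odd, total 1s = 5 (odd); the DFA requires an even count -> reject

0


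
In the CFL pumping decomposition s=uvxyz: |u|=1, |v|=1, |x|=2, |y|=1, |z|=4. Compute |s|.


|s| = |u| + |v| + |x| + |y| + |z|
= 1 + 1 + 2 + 1 + 4
= 2 + 2 + 5
= 4 + 5
= 9

9


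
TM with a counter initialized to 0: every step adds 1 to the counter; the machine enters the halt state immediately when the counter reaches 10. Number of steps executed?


Counter starts at 0. Counting sequence:
  Step 1: counter = 1
  Step 2: counter = 2
  Step 3: counter = 3
  Step 4: counter = 4
  Step 5: counter = 5
  Step 6: counter = 6
  ...
  Step 10: counter = 10
Counter reached 10 -> halt
Total steps = 10

10


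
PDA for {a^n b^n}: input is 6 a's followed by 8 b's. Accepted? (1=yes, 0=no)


Language requires equal numbers of a's and b's
PDA pushes for each 'a', pops for each 'b'
Number of a's = 6
Number of b's = 8
6 != 8 -> Reject

0


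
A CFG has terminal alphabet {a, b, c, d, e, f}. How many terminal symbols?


Terminal symbols: a, b, c, d, e, f
Counting each: a (#1), b (#2), c (#3), d (#4), e (#5), f (#6)
Total = 6

6


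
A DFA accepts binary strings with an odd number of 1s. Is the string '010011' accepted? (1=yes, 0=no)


DFA has 2 states: q_even (start, accept=no) and q_odd
Processing string '010011' character by character:
  Position 0: read '0', 1-count=0 -> q_even (no change)
  Position 1: read '1', 1-count=1 -> q_odd
  Position 2: read '0', 1-count=1 -> q_odd (no change)
  Position 3: read '0', 1-count=1 -> q_odd (no change)
  Position 4: read '1', 1-count=2 -> q_even
  Position 5: read '1', 1-count=3 -> q_odd
Final state: q_odd, total 1s = 3 (odd); the DFA requires an odd count -> accept

1


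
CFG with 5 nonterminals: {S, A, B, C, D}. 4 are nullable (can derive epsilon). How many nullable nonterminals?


Nonterminals: {S, A, B, C, D}
A nonterminal is nullable if it can derive epsilon
Counting nullable nonterminals: 4
Total nullable = 4

4


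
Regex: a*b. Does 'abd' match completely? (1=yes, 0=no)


Pattern: a*b
String: 'abd'
Pattern requires: zero or more 'a's followed by exactly one 'b'
Found 1 leading 'a's
Remaining: 'bd'
Remaining is not 'b' -> no match
Result: 0

0


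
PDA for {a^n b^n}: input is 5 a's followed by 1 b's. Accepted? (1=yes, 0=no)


Language requires equal numbers of a's and b's
PDA pushes for each 'a', pops for each 'b'
Number of a's = 5
Number of b's = 1
5 != 1 -> Reject

0


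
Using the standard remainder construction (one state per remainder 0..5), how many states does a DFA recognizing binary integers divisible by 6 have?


Divisibility by 6 is tracked via the remainder mod 6: 0, 1, ..., 5
The construction assigns one state to each remainder
Number of remainders = 6

6


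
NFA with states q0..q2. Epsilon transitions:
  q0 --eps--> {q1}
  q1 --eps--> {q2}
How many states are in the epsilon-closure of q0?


Starting from q0
Initialize closure = {q0}
Follow epsilon from q0 -> add q1
Follow epsilon from q1 -> add q2
Final closure: {q0, q1, q2}
Size = 3

3


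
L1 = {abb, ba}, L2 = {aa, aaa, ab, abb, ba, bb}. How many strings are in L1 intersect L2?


L1 = {abb, ba}
L2 = {aa, aaa, ab, abb, ba, bb}
Checking each string in L1 against L2:
  'abb': in L2? Yes
  'ba': in L2? Yes
Intersection = {abb, ba}
|L1 ∩ L2| = 2

2


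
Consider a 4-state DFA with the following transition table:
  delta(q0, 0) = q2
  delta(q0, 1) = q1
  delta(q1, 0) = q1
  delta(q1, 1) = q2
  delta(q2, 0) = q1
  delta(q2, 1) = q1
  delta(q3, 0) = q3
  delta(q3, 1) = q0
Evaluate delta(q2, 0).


Looking up transition function:
delta(q2, 0) in the table
Row: q2, Column: 0
Result: q1

q1


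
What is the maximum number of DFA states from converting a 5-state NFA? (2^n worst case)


NFA has 5 states
Subset construction: each DFA state = subset of NFA states
Maximum subsets = 2^5
2^5 = 32

32


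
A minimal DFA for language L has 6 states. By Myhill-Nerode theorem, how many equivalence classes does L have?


Myhill-Nerode theorem:
Number of equivalence classes = number of states in minimal DFA
Minimal DFA states = 6
Therefore equivalence classes = 6

6


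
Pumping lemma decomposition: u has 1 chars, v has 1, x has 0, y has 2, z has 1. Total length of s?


|s| = |u| + |v| + |x| + |y| + |z|
= 1 + 1 + 0 + 2 + 1
= 2 + 0 + 3
= 2 + 3
= 5

5


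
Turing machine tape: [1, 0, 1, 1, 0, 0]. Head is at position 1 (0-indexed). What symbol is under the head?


Tape: [1, 0, 1, 1, 0, 0]
Positions: 0 1 2 3 4 5
Values:    1 0 1 1 0 0
Head at position 1
tape[1] = 0

0


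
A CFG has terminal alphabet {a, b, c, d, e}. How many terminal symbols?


Terminal symbols: a, b, c, d, e
Counting each: a (#1), b (#2), c (#3), d (#4), e (#5)
Total = 5

5


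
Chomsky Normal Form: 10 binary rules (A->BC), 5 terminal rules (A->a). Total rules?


CNF allows two rule forms:
  A -> BC (binary): 10 rules
  A -> a (terminal): 5 rules
Total = 10 + 5 = 15

15


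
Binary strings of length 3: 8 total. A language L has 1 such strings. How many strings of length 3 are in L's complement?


Alphabet: {0,1}
String length: 3
Total strings of length 3 = 2^3 = 8
Strings in L = 1
Complement = total - |L|
= 8 - 1
= 7

7


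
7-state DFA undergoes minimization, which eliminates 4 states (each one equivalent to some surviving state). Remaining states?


Original DFA: 7 states
Redundant states removed: 4
Minimized states = original - removed
= 7 - 4
= 3

3


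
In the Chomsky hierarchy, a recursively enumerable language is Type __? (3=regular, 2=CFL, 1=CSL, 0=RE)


Chomsky hierarchy levels:
  Type 3: Regular (DFA/NFA/regex)
  Type 2: Context-free (PDA)
  Type 1: Context-sensitive
  Type 0: Recursively enumerable (TM)
'recursively enumerable' corresponds to Type 0

0


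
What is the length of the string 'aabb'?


String: 'aabb'
Counting characters:
  'a' appears 2 time(s)
  'b' appears 2 time(s)
Total length = 2 + 2 = 4

4


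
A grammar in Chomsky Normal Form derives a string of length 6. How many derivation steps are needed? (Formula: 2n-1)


Chomsky Normal Form derivation:
String length n = 6
Each step either:
  - Splits a nonterminal into two (n-1 such steps)
  - Converts a nonterminal to terminal (n such steps)
Total = (n-1) + n = 2n - 1
= 2(6) - 1
= 12 - 1
= 11

11


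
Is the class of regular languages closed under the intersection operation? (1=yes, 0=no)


Regular languages are closed under:
- Union (DFA product construction)
- Intersection (DFA product construction)
- Complement (swap accept/reject states)
- Concatenation (NFA construction)
- Kleene star (NFA construction)
intersection is in this list
Therefore: closed

1


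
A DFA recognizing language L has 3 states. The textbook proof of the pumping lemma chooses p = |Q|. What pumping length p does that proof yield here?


Pumping lemma for regular languages (standard proof):
Take p = |Q|, the number of DFA states.
Any string of length >= |Q| passes through |Q|+1 states while reading its first |Q| symbols,
so by pigeonhole some state repeats, giving the loop that can be pumped.
Here |Q| = 3
Therefore the proof uses p = 3

3
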